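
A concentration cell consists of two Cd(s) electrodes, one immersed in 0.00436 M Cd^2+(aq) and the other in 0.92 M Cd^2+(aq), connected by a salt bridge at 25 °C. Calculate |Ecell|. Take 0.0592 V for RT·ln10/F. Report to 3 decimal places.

For a concentration cell E°cell = 0, since both electrodes use the same couple.
The compartment with the higher Cd^2+(aq) concentration (0.92 M) acts as the cathode; ions are reduced there and produced at the dilute (0.00436 M) anode.
With n = 2, Ecell = −(0.0592/2)·log([dilute]/[conc]) = −(0.0592/2)·log(0.00436/0.92) = +0.069 V.

0.069 V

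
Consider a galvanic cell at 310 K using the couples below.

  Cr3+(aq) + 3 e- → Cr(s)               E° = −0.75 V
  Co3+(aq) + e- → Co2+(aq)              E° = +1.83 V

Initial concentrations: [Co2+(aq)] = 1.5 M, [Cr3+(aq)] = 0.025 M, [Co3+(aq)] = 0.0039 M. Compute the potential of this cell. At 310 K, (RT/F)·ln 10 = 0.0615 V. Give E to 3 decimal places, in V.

+2.454 V

The Co³⁺/Co²⁺ couple has the more positive E°, so it is the cathode; Cr³⁺/Cr is the anode.
E°cell = E°cat − E°an = +1.83 − (−0.75) = +2.58 V; n = 3.
For the overall reaction 3 Co3+(aq) + Cr(s) → 3 Co2+(aq) + Cr3+(aq), Q = ([Co2+(aq)]^3·[Cr3+(aq)]) / [Co3+(aq)]^3 = 1.42×10^6, giving log Q = 6.153.
Applying E = E° − (RT ln10/nF)·log Q gives +2.58 − (0.0615/3)(6.153) = +2.454 V.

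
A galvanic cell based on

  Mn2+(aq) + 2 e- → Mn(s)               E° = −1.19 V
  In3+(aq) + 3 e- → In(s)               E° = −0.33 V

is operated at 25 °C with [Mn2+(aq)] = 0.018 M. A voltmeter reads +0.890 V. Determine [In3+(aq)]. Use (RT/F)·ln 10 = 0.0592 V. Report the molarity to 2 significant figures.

0.080 M

In³⁺/In is the cathode (higher E°); E°cell = −0.33 − (−1.19) = +0.86 V with n = 6.
Rearranging E = E° − (0.0592/n)·log Q gives log Q = 6(+0.86 − (+0.890))/0.0592 = −3.041.
The balanced reaction is 2 In3+(aq) + 3 Mn(s) → 2 In(s) + 3 Mn2+(aq), so Q = [Mn2+(aq)]^3 / [In3+(aq)]^2.
Isolating [In3+(aq)] in Q = 10^{−3.041} yields log [In3+(aq)] = −1.097, i.e. 0.080 M.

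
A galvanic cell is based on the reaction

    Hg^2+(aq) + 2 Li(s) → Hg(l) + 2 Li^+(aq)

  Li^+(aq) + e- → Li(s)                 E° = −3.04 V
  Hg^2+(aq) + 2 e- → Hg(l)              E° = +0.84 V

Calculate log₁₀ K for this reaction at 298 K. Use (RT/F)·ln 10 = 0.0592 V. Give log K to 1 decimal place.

The Hg²⁺/Hg couple is reduced (cathode); E°cell = +0.84 − (−3.04) = +3.88 V with n = 2.
At equilibrium E = 0, so log K = nE°cell / 0.0592 = (2)(+3.88) / 0.0592 = 131.1.

log K = 131.1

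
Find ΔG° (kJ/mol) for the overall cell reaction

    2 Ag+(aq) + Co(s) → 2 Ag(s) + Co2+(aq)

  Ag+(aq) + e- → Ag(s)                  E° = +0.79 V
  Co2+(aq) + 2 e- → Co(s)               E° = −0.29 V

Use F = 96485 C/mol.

In the reaction as written Ag+(aq) is reduced, so the Ag⁺/Ag couple is the cathode and Co²⁺/Co is the anode.
E°cell = +0.79 − (−0.29) = +1.08 V; balancing electrons gives n = 2.
ΔG° = −nFE°cell = −(2)(96485)(+1.08) J/mol = −208 kJ/mol.

−208 kJ/mol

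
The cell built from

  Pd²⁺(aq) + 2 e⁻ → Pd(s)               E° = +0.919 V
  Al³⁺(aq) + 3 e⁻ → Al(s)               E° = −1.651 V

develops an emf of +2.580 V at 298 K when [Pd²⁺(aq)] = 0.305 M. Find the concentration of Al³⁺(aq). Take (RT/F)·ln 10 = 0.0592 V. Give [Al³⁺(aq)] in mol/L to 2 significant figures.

With Pd²⁺/Pd at the cathode and Al³⁺/Al at the anode, E°cell = +0.919 − (−1.651) = +2.570 V (n = 6).
Rearranging E = E° − (0.0592/n)·log Q gives log Q = 6(+2.570 − (+2.580))/0.0592 = −1.014.
The balanced reaction is 3 Pd²⁺(aq) + 2 Al(s) → 3 Pd(s) + 2 Al³⁺(aq), so Q = [Al³⁺(aq)]^2 / [Pd²⁺(aq)]^3.
Solving for the unknown gives log [Al³⁺(aq)] = −1.281, so [Al³⁺(aq)] ≈ 0.052 M.

0.052 M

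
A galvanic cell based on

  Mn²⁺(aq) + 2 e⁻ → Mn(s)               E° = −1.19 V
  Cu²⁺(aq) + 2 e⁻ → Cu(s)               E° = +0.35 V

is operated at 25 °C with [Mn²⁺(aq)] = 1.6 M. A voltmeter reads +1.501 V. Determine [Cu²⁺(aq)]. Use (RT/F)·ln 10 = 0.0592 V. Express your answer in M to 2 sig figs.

0.077 M

The Cu²⁺/Cu couple has the larger reduction potential, so it is the cathode: E°cell = +0.35 − (−1.19) = +1.54 V and n = 2.
Rearranging E = E° − (0.0592/n)·log Q gives log Q = 2(+1.54 − (+1.501))/0.0592 = 1.318.
The balanced reaction is Cu²⁺(aq) + Mn(s) → Cu(s) + Mn²⁺(aq), so Q = [Mn²⁺(aq)] / [Cu²⁺(aq)].
Substituting the known concentrations and solving, log [Cu²⁺(aq)] = −1.114 and [Cu²⁺(aq)] = 0.077 M.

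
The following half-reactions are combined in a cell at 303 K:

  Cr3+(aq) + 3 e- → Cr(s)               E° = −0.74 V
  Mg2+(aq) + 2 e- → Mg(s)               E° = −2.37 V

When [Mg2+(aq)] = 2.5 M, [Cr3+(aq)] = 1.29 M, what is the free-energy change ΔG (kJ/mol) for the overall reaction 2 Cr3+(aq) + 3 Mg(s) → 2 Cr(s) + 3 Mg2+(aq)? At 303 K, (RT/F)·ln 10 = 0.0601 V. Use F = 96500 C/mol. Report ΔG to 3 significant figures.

−938 kJ/mol

E°cell = −0.74 − (−2.37) = +1.63 V; the balanced reaction transfers n = 6 electrons.
Q = [Mg2+(aq)]^3 / [Cr3+(aq)]^2 = 9.39, so log Q = 0.973 and E = +1.63 − (0.0601/6)(0.973) = +1.6203 V.
ΔG = −nFE = −(6)(96500)(+1.6203) J/mol = −938 kJ/mol.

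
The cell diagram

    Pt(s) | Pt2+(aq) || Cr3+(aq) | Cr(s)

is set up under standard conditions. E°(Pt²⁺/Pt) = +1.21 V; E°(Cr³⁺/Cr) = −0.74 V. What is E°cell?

By convention the left-hand electrode in cell notation is the anode (oxidation) and the right-hand electrode is the cathode (reduction).
E°cell = E°(right) − E°(left) = −0.74 − (+1.21) = −1.95 V.
The negative sign shows that, as written, the cell would require an external voltage to drive the reaction.

−1.95 V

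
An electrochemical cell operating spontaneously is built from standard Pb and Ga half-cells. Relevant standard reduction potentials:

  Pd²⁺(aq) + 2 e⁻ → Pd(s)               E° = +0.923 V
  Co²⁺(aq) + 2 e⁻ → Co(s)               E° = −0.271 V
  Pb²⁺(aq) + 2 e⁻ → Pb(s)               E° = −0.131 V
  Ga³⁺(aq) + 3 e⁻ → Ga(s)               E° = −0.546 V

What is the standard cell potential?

The Pb²⁺/Pb couple has the higher E°, so Pb ion is reduced (cathode) and Ga is oxidized (anode).
E°cell = E°(cathode) − E°(anode) = −0.131 − (−0.546) = +0.415 V.

+0.415 V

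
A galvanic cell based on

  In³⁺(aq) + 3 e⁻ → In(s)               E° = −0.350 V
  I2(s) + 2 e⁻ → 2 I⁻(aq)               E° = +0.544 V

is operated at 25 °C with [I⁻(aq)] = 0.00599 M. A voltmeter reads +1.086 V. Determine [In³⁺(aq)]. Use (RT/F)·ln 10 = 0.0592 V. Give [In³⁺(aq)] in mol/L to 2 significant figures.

The I₂/I⁻ couple has the larger reduction potential, so it is the cathode: E°cell = +0.544 − (−0.350) = +0.894 V and n = 6.
Rearranging E = E° − (0.0592/n)·log Q gives log Q = 6(+0.894 − (+1.086))/0.0592 = −19.459.
For 3 I2(s) + 2 In(s) → 6 I⁻(aq) + 2 In³⁺(aq), the reaction quotient is Q = [I⁻(aq)]^6·[In³⁺(aq)]^2.
Isolating [In³⁺(aq)] in Q = 10^{−19.459} yields log [In³⁺(aq)] = −3.062, i.e. 0.00087 M.

0.00087 M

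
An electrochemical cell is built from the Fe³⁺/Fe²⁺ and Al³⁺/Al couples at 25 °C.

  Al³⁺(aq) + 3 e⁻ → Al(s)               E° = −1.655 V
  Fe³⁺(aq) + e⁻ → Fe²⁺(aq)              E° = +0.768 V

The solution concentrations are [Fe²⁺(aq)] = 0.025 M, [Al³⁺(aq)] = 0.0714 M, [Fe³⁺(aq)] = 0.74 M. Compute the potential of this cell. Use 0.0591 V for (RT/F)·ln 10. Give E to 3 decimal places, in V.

The Fe³⁺/Fe²⁺ couple has the more positive E°, so it is the cathode; Al³⁺/Al is the anode.
E°cell = E°cat − E°an = +0.768 − (−1.655) = +2.423 V; n = 3.
For the overall reaction 3 Fe³⁺(aq) + Al(s) → 3 Fe²⁺(aq) + Al³⁺(aq), Q = ([Fe²⁺(aq)]^3·[Al³⁺(aq)]) / [Fe³⁺(aq)]^3 = 2.75×10^−6, giving log Q = −5.560.
E = E° − (0.0591/n)·log Q = +2.423 − (0.0591/3)(−5.560) = +2.533 V.

+2.533 V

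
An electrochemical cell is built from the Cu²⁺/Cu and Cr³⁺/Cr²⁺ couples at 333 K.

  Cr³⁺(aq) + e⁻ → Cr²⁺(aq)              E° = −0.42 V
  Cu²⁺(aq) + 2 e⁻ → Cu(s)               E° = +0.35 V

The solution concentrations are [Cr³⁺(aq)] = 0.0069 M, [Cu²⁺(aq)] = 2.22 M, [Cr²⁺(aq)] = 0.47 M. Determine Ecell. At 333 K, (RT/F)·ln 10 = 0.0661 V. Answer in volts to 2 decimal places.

The Cu²⁺/Cu couple has the more positive E°, so it is the cathode; Cr³⁺/Cr²⁺ is the anode.
E°cell = +0.35 − (−0.42) = +0.77 V, with n = 2 electrons transferred.
The balanced reaction is Cu²⁺(aq) + 2 Cr²⁺(aq) → Cu(s) + 2 Cr³⁺(aq), so Q = [Cr³⁺(aq)]^2 / ([Cu²⁺(aq)]·[Cr²⁺(aq)]^2) = 9.71×10^−5 and log Q = −4.013.
E = E° − (0.0661/n)·log Q = +0.77 − (0.0661/2)(−4.013) = +0.90 V.

+0.90 V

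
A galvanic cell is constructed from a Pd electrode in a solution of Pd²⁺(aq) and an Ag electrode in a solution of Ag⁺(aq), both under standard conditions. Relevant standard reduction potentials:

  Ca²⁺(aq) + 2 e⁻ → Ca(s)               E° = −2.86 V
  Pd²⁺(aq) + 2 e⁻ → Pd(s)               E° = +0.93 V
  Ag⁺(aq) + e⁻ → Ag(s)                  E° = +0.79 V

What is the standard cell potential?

The Pd²⁺/Pd couple has the higher E°, so Pd ion is reduced (cathode) and Ag is oxidized (anode).
E°cell = E°(cathode) − E°(anode) = +0.93 − (+0.79) = +0.14 V.

+0.14 V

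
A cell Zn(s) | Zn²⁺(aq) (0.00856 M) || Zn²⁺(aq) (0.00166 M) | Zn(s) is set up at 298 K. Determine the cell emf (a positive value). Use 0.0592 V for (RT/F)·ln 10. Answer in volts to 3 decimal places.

0.021 V

For a concentration cell E°cell = 0, since both electrodes use the same couple.
The compartment with the higher Zn²⁺(aq) concentration (0.00856 M) acts as the cathode; ions are reduced there and produced at the dilute (0.00166 M) anode.
With n = 2, Ecell = −(0.0592/2)·log([dilute]/[conc]) = −(0.0592/2)·log(0.00166/0.00856) = +0.021 V.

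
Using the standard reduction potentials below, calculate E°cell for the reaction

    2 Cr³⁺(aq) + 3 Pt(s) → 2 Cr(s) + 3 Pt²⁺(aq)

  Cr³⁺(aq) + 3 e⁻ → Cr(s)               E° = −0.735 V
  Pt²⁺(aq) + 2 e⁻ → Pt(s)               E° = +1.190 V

−1.925 V

Cr³⁺(aq) gains electrons, so the Cr³⁺/Cr couple is the cathode; the Pt²⁺/Pt couple is the anode.
E°cell = E°(cathode) − E°(anode) = −0.735 − (+1.190) = −1.925 V.
The negative E°cell means the reaction is non-spontaneous in the direction written.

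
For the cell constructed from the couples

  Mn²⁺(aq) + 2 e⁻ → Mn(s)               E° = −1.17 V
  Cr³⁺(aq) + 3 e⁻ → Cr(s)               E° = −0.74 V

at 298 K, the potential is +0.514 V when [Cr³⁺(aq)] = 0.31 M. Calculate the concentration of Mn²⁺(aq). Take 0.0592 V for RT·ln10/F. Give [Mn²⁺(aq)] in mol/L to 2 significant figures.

Cr³⁺/Cr is the cathode (higher E°); E°cell = −0.74 − (−1.17) = +0.43 V with n = 6.
Rearranging E = E° − (0.0592/n)·log Q gives log Q = 6(+0.43 − (+0.514))/0.0592 = −8.514.
The balanced reaction is 2 Cr³⁺(aq) + 3 Mn(s) → 2 Cr(s) + 3 Mn²⁺(aq), so Q = [Mn²⁺(aq)]^3 / [Cr³⁺(aq)]^2.
Solving for the unknown gives log [Mn²⁺(aq)] = −3.177, so [Mn²⁺(aq)] ≈ 0.00067 M.

0.00067 M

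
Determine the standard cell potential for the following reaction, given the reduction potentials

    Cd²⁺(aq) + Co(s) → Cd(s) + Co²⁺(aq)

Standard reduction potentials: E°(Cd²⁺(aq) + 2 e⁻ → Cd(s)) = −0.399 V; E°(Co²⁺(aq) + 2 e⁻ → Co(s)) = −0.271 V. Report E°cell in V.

In the reaction as written, Cd²⁺(aq) is reduced (cathode) and Co²⁺(aq) is produced by oxidation at the anode.
E°cell = E°(cathode) − E°(anode) = −0.399 − (−0.271) = −0.128 V.
The negative E°cell means the reaction is non-spontaneous in the direction written.

−0.128 V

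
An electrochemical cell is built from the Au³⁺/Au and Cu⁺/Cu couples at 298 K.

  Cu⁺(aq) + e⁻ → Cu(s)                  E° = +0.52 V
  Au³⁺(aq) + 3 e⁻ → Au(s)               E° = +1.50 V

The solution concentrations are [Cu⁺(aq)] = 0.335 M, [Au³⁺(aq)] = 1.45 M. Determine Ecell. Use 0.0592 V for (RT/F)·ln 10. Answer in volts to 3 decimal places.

Since E°(Au³⁺/Au) > E°(Cu⁺/Cu), Au³⁺/Au serves as the cathode.
E°cell = +1.50 − (+0.52) = +0.98 V, with n = 3 electrons transferred.
For the overall reaction Au³⁺(aq) + 3 Cu(s) → Au(s) + 3 Cu⁺(aq), Q = [Cu⁺(aq)]^3 / [Au³⁺(aq)] = 0.0259, giving log Q = −1.586.
Applying E = E° − (RT ln10/nF)·log Q gives +0.98 − (0.0592/3)(−1.586) = +1.011 V.

+1.011 V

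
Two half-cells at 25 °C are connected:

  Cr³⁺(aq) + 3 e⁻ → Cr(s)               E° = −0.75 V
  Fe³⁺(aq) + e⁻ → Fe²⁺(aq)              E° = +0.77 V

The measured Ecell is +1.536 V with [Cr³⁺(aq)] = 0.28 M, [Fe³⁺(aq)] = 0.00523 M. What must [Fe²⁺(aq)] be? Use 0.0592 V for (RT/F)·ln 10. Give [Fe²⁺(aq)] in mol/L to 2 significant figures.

0.0043 M

The Fe³⁺/Fe²⁺ couple has the larger reduction potential, so it is the cathode: E°cell = +0.77 − (−0.75) = +1.52 V and n = 3.
Rearranging E = E° − (0.0592/n)·log Q gives log Q = 3(+1.52 − (+1.536))/0.0592 = −0.811.
For 3 Fe³⁺(aq) + Cr(s) → 3 Fe²⁺(aq) + Cr³⁺(aq), the reaction quotient is Q = ([Fe²⁺(aq)]^3·[Cr³⁺(aq)]) / [Fe³⁺(aq)]^3.
Solving for the unknown gives log [Fe²⁺(aq)] = −2.368, so [Fe²⁺(aq)] ≈ 0.0043 M.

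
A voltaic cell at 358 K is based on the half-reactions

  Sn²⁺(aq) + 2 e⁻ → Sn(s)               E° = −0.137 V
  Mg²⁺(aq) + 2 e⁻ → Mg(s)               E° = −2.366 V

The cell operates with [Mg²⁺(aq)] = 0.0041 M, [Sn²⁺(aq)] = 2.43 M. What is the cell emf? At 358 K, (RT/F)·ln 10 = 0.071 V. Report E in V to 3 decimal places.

+2.327 V

The Sn²⁺/Sn couple has the more positive E°, so it is the cathode; Mg²⁺/Mg is the anode.
E°cell = −0.137 − (−2.366) = +2.229 V, with n = 2 electrons transferred.
The balanced reaction is Sn²⁺(aq) + Mg(s) → Sn(s) + Mg²⁺(aq), so Q = [Mg²⁺(aq)] / [Sn²⁺(aq)] = 0.00169 and log Q = −2.773.
E = E° − (0.071/n)·log Q = +2.229 − (0.071/2)(−2.773) = +2.327 V.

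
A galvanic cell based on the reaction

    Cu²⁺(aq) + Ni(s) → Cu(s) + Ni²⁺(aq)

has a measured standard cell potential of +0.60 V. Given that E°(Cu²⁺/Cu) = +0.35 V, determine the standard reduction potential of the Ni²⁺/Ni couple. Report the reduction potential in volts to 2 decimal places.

In the reaction as written the Cu²⁺/Cu couple is reduced (cathode) and Ni²⁺/Ni is oxidized (anode), so E°cell = E°(Cu²⁺/Cu) − E°(Ni²⁺/Ni).
E°(Ni²⁺/Ni) = E°(cathode) − E°cell = +0.35 − (+0.60) = −0.25 V.

−0.25 V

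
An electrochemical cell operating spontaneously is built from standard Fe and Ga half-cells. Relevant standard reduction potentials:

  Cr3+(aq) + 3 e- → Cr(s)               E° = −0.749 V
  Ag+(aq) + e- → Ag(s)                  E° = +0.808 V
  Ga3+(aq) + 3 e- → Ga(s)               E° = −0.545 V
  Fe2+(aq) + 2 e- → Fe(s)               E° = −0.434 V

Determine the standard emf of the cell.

+0.111 V

Of the two couples in this cell, the one with the more positive reduction potential is reduced at the cathode: here that is Fe²⁺/Fe (−0.434 V); Ga³⁺/Ga (−0.545 V) is the anode.
E°cell = E°(cathode) − E°(anode) = −0.434 − (−0.545) = +0.111 V.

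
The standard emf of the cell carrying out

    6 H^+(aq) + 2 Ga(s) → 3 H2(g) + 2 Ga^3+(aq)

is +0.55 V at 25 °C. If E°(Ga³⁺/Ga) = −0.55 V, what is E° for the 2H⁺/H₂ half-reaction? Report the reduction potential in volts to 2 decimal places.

In the reaction as written the 2H⁺/H₂ couple is reduced (cathode) and Ga³⁺/Ga is oxidized (anode), so E°cell = E°(2H⁺/H₂) − E°(Ga³⁺/Ga).
E°(2H⁺/H₂) = E°cell + E°(anode) = +0.55 + (−0.55) = +0.00 V.

+0.00 V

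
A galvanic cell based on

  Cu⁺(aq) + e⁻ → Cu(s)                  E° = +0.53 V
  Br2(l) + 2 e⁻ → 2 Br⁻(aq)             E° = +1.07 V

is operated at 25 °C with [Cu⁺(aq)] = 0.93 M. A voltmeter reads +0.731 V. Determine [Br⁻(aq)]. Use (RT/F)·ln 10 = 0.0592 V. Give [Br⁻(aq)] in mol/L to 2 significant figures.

With Br₂/Br⁻ at the cathode and Cu⁺/Cu at the anode, E°cell = +1.07 − (+0.53) = +0.54 V (n = 2).
Since E = E° − (0.0592/n)·log Q, log Q = n(E° − E)/0.0592 = −6.453.
Balancing electrons gives Br2(l) + 2 Cu(s) → 2 Br⁻(aq) + 2 Cu⁺(aq); thus Q = [Br⁻(aq)]^2·[Cu⁺(aq)]^2.
Isolating [Br⁻(aq)] in Q = 10^{−6.453} yields log [Br⁻(aq)] = −3.195, i.e. 0.00064 M.

0.00064 M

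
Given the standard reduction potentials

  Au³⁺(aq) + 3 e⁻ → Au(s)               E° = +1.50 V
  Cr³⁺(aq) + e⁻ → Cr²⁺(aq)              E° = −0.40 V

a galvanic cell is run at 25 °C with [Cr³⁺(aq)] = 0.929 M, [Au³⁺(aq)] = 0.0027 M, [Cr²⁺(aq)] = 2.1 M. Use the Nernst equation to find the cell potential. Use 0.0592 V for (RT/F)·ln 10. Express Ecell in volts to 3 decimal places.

+1.870 V

Au³⁺/Au is reduced (cathode, E° = +1.50 V) and Cr³⁺/Cr²⁺ is oxidized (anode).
E°cell = E°cat − E°an = +1.50 − (−0.40) = +1.90 V; n = 3.
The balanced reaction is Au³⁺(aq) + 3 Cr²⁺(aq) → Au(s) + 3 Cr³⁺(aq), so Q = [Cr³⁺(aq)]^3 / ([Au³⁺(aq)]·[Cr²⁺(aq)]^3) = 32.1 and log Q = 1.506.
Applying E = E° − (RT ln10/nF)·log Q gives +1.90 − (0.0592/3)(1.506) = +1.870 V.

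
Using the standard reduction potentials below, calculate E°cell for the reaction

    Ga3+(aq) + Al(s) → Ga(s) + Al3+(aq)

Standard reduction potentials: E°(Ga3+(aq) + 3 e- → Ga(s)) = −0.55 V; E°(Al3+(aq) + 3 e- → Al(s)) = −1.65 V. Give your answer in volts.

+1.10 V

Ga3+(aq) gains electrons, so the Ga³⁺/Ga couple is the cathode; the Al³⁺/Al couple is the anode.
E°cell = E°(cathode) − E°(anode) = −0.55 − (−1.65) = +1.10 V.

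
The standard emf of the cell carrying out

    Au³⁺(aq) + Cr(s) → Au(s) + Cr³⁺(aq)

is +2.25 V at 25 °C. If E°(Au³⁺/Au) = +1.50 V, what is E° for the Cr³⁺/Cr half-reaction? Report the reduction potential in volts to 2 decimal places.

In the reaction as written the Au³⁺/Au couple is reduced (cathode) and Cr³⁺/Cr is oxidized (anode), so E°cell = E°(Au³⁺/Au) − E°(Cr³⁺/Cr).
E°(Cr³⁺/Cr) = E°(cathode) − E°cell = +1.50 − (+2.25) = −0.75 V.

−0.75 V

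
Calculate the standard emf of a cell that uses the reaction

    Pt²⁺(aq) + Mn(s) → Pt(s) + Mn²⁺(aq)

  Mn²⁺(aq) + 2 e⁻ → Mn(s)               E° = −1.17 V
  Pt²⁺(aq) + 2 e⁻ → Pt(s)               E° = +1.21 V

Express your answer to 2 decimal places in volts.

+2.38 V

Pt²⁺(aq) gains electrons, so the Pt²⁺/Pt couple is the cathode; the Mn²⁺/Mn couple is the anode.
E°cell = E°(cathode) − E°(anode) = +1.21 − (−1.17) = +2.38 V.
The positive value indicates the reaction is spontaneous as written.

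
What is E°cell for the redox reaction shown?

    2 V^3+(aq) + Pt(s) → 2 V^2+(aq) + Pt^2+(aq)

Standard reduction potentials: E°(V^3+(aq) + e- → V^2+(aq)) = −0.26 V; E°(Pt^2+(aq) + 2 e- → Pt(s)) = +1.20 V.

In the reaction as written, V^3+(aq) is reduced (cathode) and Pt^2+(aq) is produced by oxidation at the anode.
E°cell = E°(cathode) − E°(anode) = −0.26 − (+1.20) = −1.46 V.

−1.46 V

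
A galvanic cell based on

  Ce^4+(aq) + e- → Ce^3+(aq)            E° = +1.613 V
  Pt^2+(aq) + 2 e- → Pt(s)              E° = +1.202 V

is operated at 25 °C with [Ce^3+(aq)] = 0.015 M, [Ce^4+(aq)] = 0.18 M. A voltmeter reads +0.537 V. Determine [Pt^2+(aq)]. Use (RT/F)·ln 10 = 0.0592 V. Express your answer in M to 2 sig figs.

0.0080 M

Ce⁴⁺/Ce³⁺ is the cathode (higher E°); E°cell = +1.613 − (+1.202) = +0.411 V with n = 2.
Since E = E° − (0.0592/n)·log Q, log Q = n(E° − E)/0.0592 = −4.257.
The balanced reaction is 2 Ce^4+(aq) + Pt(s) → 2 Ce^3+(aq) + Pt^2+(aq), so Q = ([Ce^3+(aq)]^2·[Pt^2+(aq)]) / [Ce^4+(aq)]^2.
Solving for the unknown gives log [Pt^2+(aq)] = −2.099, so [Pt^2+(aq)] ≈ 0.0080 M.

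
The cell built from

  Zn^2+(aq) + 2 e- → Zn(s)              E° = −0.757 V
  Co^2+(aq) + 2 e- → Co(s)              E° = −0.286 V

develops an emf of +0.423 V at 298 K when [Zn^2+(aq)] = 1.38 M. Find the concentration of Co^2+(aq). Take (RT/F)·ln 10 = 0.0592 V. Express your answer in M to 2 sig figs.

0.033 M

The Co²⁺/Co couple has the larger reduction potential, so it is the cathode: E°cell = −0.286 − (−0.757) = +0.471 V and n = 2.
Since E = E° − (0.0592/n)·log Q, log Q = n(E° − E)/0.0592 = 1.622.
For Co^2+(aq) + Zn(s) → Co(s) + Zn^2+(aq), the reaction quotient is Q = [Zn^2+(aq)] / [Co^2+(aq)].
Solving for the unknown gives log [Co^2+(aq)] = −1.482, so [Co^2+(aq)] ≈ 0.033 M.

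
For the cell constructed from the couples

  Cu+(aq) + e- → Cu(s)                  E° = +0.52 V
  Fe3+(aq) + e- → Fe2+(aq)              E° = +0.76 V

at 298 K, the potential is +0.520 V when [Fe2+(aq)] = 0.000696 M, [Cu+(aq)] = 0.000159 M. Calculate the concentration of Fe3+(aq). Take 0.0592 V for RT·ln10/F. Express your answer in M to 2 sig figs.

Fe³⁺/Fe²⁺ is the cathode (higher E°); E°cell = +0.76 − (+0.52) = +0.24 V with n = 1.
From the Nernst equation, log Q = n(E° − E)/0.0592 = 1·(+0.24 − (+0.520))/0.0592 = −4.730.
For Fe3+(aq) + Cu(s) → Fe2+(aq) + Cu+(aq), the reaction quotient is Q = ([Fe2+(aq)]·[Cu+(aq)]) / [Fe3+(aq)].
Substituting the known concentrations and solving, log [Fe3+(aq)] = −2.226 and [Fe3+(aq)] = 0.0059 M.

0.0059 M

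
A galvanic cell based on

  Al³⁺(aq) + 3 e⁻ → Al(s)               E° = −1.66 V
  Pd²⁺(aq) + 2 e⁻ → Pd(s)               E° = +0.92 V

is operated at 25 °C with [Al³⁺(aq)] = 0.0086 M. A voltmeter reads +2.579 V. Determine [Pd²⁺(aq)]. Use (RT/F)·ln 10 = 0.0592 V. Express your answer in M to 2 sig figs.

0.039 M

With Pd²⁺/Pd at the cathode and Al³⁺/Al at the anode, E°cell = +0.92 − (−1.66) = +2.58 V (n = 6).
Rearranging E = E° − (0.0592/n)·log Q gives log Q = 6(+2.58 − (+2.579))/0.0592 = 0.101.
The balanced reaction is 3 Pd²⁺(aq) + 2 Al(s) → 3 Pd(s) + 2 Al³⁺(aq), so Q = [Al³⁺(aq)]^2 / [Pd²⁺(aq)]^3.
Substituting the known concentrations and solving, log [Pd²⁺(aq)] = −1.411 and [Pd²⁺(aq)] = 0.039 M.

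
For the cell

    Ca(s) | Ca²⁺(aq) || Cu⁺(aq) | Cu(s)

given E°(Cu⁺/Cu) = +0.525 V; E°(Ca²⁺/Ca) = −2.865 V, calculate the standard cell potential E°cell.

By convention the left-hand electrode in cell notation is the anode (oxidation) and the right-hand electrode is the cathode (reduction).
E°cell = E°(right) − E°(left) = +0.525 − (−2.865) = +3.390 V.

+3.390 V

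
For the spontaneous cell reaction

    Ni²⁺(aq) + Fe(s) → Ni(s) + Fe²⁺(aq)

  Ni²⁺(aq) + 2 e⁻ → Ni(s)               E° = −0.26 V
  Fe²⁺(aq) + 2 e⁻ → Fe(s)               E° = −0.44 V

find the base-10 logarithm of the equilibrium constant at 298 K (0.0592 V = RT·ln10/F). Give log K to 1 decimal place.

The Ni²⁺/Ni couple is reduced (cathode); E°cell = −0.26 − (−0.44) = +0.18 V with n = 2.
At equilibrium E = 0, so log K = nE°cell / 0.0592 = (2)(+0.18) / 0.0592 = 6.1.

log K = 6.1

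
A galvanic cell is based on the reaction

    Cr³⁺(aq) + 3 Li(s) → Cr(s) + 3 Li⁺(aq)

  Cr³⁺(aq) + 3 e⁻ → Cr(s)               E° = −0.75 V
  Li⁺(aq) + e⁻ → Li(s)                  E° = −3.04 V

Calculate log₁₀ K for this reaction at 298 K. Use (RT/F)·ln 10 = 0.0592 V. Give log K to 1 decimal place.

The Cr³⁺/Cr couple is reduced (cathode); E°cell = −0.75 − (−3.04) = +2.29 V with n = 3.
At equilibrium E = 0, so log K = nE°cell / 0.0592 = (3)(+2.29) / 0.0592 = 116.0.

log K = 116.0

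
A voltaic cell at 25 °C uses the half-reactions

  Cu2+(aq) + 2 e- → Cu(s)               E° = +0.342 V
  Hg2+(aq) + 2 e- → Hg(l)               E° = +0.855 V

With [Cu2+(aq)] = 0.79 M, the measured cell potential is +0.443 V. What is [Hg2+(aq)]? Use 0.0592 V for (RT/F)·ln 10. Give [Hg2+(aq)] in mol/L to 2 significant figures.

With Hg²⁺/Hg at the cathode and Cu²⁺/Cu at the anode, E°cell = +0.855 − (+0.342) = +0.513 V (n = 2).
From the Nernst equation, log Q = n(E° − E)/0.0592 = 2·(+0.513 − (+0.443))/0.0592 = 2.365.
Balancing electrons gives Hg2+(aq) + Cu(s) → Hg(l) + Cu2+(aq); thus Q = [Cu2+(aq)] / [Hg2+(aq)].
Substituting the known concentrations and solving, log [Hg2+(aq)] = −2.467 and [Hg2+(aq)] = 0.0034 M.

0.0034 M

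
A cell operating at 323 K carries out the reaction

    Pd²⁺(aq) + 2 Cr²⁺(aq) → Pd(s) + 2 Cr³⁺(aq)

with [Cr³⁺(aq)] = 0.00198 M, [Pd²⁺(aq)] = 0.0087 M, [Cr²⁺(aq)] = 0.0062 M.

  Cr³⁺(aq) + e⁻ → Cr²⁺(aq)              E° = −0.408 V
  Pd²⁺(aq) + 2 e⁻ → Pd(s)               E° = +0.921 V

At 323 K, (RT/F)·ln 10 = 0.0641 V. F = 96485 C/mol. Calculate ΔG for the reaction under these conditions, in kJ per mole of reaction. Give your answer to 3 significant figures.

E°cell = +0.921 − (−0.408) = +1.329 V; the balanced reaction transfers n = 2 electrons.
Q = [Cr³⁺(aq)]^2 / ([Pd²⁺(aq)]·[Cr²⁺(aq)]^2) = 11.7, so log Q = 1.069 and E = +1.329 − (0.0641/2)(1.069) = +1.2947 V.
Finally ΔG = −nFE = −(2)(96485 C/mol)(+1.2947 V) = −250 kJ/mol.

−250 kJ/mol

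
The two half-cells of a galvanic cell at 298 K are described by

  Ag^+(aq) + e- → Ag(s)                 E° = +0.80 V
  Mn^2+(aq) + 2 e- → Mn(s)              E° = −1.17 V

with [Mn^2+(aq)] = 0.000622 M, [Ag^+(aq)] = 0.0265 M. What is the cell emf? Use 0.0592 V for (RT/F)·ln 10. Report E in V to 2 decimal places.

+1.97 V

Since E°(Ag⁺/Ag) > E°(Mn²⁺/Mn), Ag⁺/Ag serves as the cathode.
The standard potential is +0.80 − (−1.17) = +1.97 V and the balanced reaction transfers n = 2 electrons.
The balanced reaction is 2 Ag^+(aq) + Mn(s) → 2 Ag(s) + Mn^2+(aq), so Q = [Mn^2+(aq)] / [Ag^+(aq)]^2 = 0.886 and log Q = −0.053.
By the Nernst equation, E = +1.97 − (0.0592/2)·(−0.053) = +1.97 V.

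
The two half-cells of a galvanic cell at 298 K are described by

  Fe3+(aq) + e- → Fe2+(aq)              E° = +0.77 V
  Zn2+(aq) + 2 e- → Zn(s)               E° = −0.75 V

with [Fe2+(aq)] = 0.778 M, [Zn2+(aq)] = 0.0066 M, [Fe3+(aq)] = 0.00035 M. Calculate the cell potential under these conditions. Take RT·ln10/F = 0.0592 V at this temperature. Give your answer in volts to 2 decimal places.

+1.39 V

The Fe³⁺/Fe²⁺ couple has the more positive E°, so it is the cathode; Zn²⁺/Zn is the anode.
E°cell = E°cat − E°an = +0.77 − (−0.75) = +1.52 V; n = 2.
For the overall reaction 2 Fe3+(aq) + Zn(s) → 2 Fe2+(aq) + Zn2+(aq), Q = ([Fe2+(aq)]^2·[Zn2+(aq)]) / [Fe3+(aq)]^2 = 3.26×10^4, giving log Q = 4.513.
E = E° − (0.0592/n)·log Q = +1.52 − (0.0592/2)(4.513) = +1.39 V.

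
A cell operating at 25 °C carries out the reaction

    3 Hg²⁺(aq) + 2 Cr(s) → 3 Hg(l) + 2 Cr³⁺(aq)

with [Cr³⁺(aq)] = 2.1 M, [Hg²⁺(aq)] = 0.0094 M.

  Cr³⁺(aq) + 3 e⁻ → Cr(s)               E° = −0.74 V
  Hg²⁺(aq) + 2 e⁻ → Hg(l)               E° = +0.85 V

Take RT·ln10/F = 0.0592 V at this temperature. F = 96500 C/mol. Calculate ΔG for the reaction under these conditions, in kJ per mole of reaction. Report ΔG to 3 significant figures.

E°cell = +0.85 − (−0.74) = +1.59 V; the balanced reaction transfers n = 6 electrons.
Q = [Cr³⁺(aq)]^2 / [Hg²⁺(aq)]^3 = 5.31×10^6, so log Q = 6.725 and E = +1.59 − (0.0592/6)(6.725) = +1.5236 V.
Finally ΔG = −nFE = −(6)(96500 C/mol)(+1.5236 V) = −882 kJ/mol.

−882 kJ/mol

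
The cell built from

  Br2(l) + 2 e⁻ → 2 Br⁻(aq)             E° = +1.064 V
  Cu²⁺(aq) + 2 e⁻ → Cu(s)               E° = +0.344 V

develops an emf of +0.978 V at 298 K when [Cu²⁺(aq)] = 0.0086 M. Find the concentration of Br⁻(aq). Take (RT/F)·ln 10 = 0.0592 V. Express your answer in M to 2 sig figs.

0.00047 M

With Br₂/Br⁻ at the cathode and Cu²⁺/Cu at the anode, E°cell = +1.064 − (+0.344) = +0.720 V (n = 2).
Since E = E° − (0.0592/n)·log Q, log Q = n(E° − E)/0.0592 = −8.716.
Balancing electrons gives Br2(l) + Cu(s) → 2 Br⁻(aq) + Cu²⁺(aq); thus Q = [Br⁻(aq)]^2·[Cu²⁺(aq)].
Solving for the unknown gives log [Br⁻(aq)] = −3.325, so [Br⁻(aq)] ≈ 0.00047 M.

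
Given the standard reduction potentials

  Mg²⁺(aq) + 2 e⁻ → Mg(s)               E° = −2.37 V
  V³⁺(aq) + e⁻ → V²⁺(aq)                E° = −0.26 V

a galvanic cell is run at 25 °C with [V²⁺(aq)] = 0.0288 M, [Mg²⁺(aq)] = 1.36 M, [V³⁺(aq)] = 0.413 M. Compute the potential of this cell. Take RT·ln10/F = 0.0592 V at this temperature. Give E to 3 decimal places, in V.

V³⁺/V²⁺ is reduced (cathode, E° = −0.26 V) and Mg²⁺/Mg is oxidized (anode).
The standard potential is −0.26 − (−2.37) = +2.11 V and the balanced reaction transfers n = 2 electrons.
For the overall reaction 2 V³⁺(aq) + Mg(s) → 2 V²⁺(aq) + Mg²⁺(aq), Q = ([V²⁺(aq)]^2·[Mg²⁺(aq)]) / [V³⁺(aq)]^2 = 0.00661, giving log Q = −2.180.
E = E° − (0.0592/n)·log Q = +2.11 − (0.0592/2)(−2.180) = +2.175 V.

+2.175 V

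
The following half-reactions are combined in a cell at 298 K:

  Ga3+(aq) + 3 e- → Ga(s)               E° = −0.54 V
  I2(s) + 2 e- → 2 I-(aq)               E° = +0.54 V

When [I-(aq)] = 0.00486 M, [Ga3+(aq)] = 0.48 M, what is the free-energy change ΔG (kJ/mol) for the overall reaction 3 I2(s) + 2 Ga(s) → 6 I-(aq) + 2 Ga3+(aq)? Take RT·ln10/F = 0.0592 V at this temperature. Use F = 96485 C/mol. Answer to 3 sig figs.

−708 kJ/mol

The standard cell potential is +0.54 − (−0.54) = +1.08 V, with n = 6 electrons in the balanced equation.
Here Q = [I-(aq)]^6·[Ga3+(aq)]^2 = 3.04×10^−15 (log Q = −14.518), giving E = +1.08 − (0.0592/6)·(−14.518) = +1.2232 V.
ΔG = −nFE = −(6)(96485)(+1.2232) J/mol = −708 kJ/mol.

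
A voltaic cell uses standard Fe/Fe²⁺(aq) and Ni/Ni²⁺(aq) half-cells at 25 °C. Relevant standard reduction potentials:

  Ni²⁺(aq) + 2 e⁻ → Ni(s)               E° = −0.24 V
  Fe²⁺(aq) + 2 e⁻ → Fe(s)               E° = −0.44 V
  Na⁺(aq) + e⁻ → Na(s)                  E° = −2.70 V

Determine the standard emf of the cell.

+0.20 V

Of the two couples in this cell, the one with the more positive reduction potential is reduced at the cathode: here that is Ni²⁺/Ni (−0.24 V); Fe²⁺/Fe (−0.44 V) is the anode.
E°cell = E°(cathode) − E°(anode) = −0.24 − (−0.44) = +0.20 V.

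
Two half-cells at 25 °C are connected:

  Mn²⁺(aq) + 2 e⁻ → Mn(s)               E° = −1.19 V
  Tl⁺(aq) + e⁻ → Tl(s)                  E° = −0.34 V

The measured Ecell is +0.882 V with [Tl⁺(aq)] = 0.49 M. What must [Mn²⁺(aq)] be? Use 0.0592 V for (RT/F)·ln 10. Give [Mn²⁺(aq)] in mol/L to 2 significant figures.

The Tl⁺/Tl couple has the larger reduction potential, so it is the cathode: E°cell = −0.34 − (−1.19) = +0.85 V and n = 2.
Since E = E° − (0.0592/n)·log Q, log Q = n(E° − E)/0.0592 = −1.081.
For 2 Tl⁺(aq) + Mn(s) → 2 Tl(s) + Mn²⁺(aq), the reaction quotient is Q = [Mn²⁺(aq)] / [Tl⁺(aq)]^2.
Substituting the known concentrations and solving, log [Mn²⁺(aq)] = −1.701 and [Mn²⁺(aq)] = 0.020 M.

0.020 M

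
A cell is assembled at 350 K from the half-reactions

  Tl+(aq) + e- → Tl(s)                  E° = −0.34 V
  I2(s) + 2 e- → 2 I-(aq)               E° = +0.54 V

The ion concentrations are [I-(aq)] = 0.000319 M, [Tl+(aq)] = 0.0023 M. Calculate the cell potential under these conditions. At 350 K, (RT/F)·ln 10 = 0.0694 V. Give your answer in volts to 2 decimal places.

I₂/I⁻ is reduced (cathode, E° = +0.54 V) and Tl⁺/Tl is oxidized (anode).
E°cell = E°cat − E°an = +0.54 − (−0.34) = +0.88 V; n = 2.
Balancing gives I2(s) + 2 Tl(s) → 2 I-(aq) + 2 Tl+(aq); hence Q = [I-(aq)]^2·[Tl+(aq)]^2 = 5.38×10^−13 (log Q = −12.269).
Applying E = E° − (RT ln10/nF)·log Q gives +0.88 − (0.0694/2)(−12.269) = +1.31 V.

+1.31 V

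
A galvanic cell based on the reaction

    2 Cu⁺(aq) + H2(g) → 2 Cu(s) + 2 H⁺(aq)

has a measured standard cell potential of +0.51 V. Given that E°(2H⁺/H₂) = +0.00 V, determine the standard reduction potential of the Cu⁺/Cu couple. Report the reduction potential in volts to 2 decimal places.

In the reaction as written the Cu⁺/Cu couple is reduced (cathode) and 2H⁺/H₂ is oxidized (anode), so E°cell = E°(Cu⁺/Cu) − E°(2H⁺/H₂).
E°(Cu⁺/Cu) = E°cell + E°(anode) = +0.51 + (+0.00) = +0.51 V.

+0.51 V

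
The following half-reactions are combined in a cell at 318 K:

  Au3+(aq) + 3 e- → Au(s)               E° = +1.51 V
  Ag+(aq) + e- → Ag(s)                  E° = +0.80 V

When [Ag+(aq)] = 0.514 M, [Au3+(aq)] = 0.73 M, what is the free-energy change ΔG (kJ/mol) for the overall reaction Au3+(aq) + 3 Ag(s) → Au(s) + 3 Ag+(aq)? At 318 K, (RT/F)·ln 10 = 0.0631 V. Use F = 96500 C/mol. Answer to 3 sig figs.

The standard cell potential is +1.51 − (+0.80) = +0.71 V, with n = 3 electrons in the balanced equation.
The reaction quotient is [Ag+(aq)]^3 / [Au3+(aq)] = 0.186; by Nernst, E = +0.71 − (0.0631/3)(−0.730) = +0.7254 V.
ΔG = −nFE = −(3)(96500)(+0.7254) J/mol = −210 kJ/mol.

−210 kJ/mol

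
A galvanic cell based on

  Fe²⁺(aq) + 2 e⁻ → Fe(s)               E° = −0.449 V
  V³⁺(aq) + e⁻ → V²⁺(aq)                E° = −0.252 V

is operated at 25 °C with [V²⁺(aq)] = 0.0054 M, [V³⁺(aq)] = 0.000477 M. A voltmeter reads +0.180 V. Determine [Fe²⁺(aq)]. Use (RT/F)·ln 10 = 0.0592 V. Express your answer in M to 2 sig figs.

0.029 M

V³⁺/V²⁺ is the cathode (higher E°); E°cell = −0.252 − (−0.449) = +0.197 V with n = 2.
Since E = E° − (0.0592/n)·log Q, log Q = n(E° − E)/0.0592 = 0.574.
For 2 V³⁺(aq) + Fe(s) → 2 V²⁺(aq) + Fe²⁺(aq), the reaction quotient is Q = ([V²⁺(aq)]^2·[Fe²⁺(aq)]) / [V³⁺(aq)]^2.
Substituting the known concentrations and solving, log [Fe²⁺(aq)] = −1.534 and [Fe²⁺(aq)] = 0.029 M.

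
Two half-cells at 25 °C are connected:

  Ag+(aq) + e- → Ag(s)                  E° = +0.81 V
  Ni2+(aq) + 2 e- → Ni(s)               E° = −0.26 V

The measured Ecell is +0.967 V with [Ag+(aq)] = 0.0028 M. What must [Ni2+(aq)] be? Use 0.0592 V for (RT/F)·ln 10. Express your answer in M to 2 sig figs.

0.024 M

With Ag⁺/Ag at the cathode and Ni²⁺/Ni at the anode, E°cell = +0.81 − (−0.26) = +1.07 V (n = 2).
From the Nernst equation, log Q = n(E° − E)/0.0592 = 2·(+1.07 − (+0.967))/0.0592 = 3.480.
For 2 Ag+(aq) + Ni(s) → 2 Ag(s) + Ni2+(aq), the reaction quotient is Q = [Ni2+(aq)] / [Ag+(aq)]^2.
Isolating [Ni2+(aq)] in Q = 10^{3.480} yields log [Ni2+(aq)] = −1.626, i.e. 0.024 M.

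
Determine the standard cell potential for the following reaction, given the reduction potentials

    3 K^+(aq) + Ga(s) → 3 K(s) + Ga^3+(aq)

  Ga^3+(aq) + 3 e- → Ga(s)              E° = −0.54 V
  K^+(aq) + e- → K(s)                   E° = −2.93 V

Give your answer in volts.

In the reaction as written, K^+(aq) is reduced (cathode) and Ga^3+(aq) is produced by oxidation at the anode.
E°cell = E°(cathode) − E°(anode) = −2.93 − (−0.54) = −2.39 V.

−2.39 V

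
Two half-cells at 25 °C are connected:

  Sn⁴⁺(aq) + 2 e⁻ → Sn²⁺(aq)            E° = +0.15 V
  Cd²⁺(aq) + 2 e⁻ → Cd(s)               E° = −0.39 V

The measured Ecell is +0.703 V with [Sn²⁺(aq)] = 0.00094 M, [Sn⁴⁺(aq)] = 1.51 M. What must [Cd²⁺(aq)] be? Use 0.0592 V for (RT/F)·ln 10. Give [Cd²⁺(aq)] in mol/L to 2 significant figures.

0.0050 M

The Sn⁴⁺/Sn²⁺ couple has the larger reduction potential, so it is the cathode: E°cell = +0.15 − (−0.39) = +0.54 V and n = 2.
Rearranging E = E° − (0.0592/n)·log Q gives log Q = 2(+0.54 − (+0.703))/0.0592 = −5.507.
The balanced reaction is Sn⁴⁺(aq) + Cd(s) → Sn²⁺(aq) + Cd²⁺(aq), so Q = ([Sn²⁺(aq)]·[Cd²⁺(aq)]) / [Sn⁴⁺(aq)].
Isolating [Cd²⁺(aq)] in Q = 10^{−5.507} yields log [Cd²⁺(aq)] = −2.301, i.e. 0.0050 M.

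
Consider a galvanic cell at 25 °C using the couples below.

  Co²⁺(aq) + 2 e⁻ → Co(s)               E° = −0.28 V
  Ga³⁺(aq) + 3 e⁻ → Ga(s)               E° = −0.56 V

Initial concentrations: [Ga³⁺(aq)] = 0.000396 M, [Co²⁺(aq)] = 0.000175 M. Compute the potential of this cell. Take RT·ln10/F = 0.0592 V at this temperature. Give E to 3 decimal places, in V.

+0.236 V

Co²⁺/Co is reduced (cathode, E° = −0.28 V) and Ga³⁺/Ga is oxidized (anode).
The standard potential is −0.28 − (−0.56) = +0.28 V and the balanced reaction transfers n = 6 electrons.
Balancing gives 3 Co²⁺(aq) + 2 Ga(s) → 3 Co(s) + 2 Ga³⁺(aq); hence Q = [Ga³⁺(aq)]^2 / [Co²⁺(aq)]^3 = 2.93×10^4 (log Q = 4.466).
Applying E = E° − (RT ln10/nF)·log Q gives +0.28 − (0.0592/6)(4.466) = +0.236 V.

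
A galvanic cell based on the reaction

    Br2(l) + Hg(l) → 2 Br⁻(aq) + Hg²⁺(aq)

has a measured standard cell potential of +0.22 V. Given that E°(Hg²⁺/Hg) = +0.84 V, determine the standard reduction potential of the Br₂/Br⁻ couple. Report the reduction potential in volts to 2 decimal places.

+1.06 V

In the reaction as written the Br₂/Br⁻ couple is reduced (cathode) and Hg²⁺/Hg is oxidized (anode), so E°cell = E°(Br₂/Br⁻) − E°(Hg²⁺/Hg).
E°(Br₂/Br⁻) = E°cell + E°(anode) = +0.22 + (+0.84) = +1.06 V.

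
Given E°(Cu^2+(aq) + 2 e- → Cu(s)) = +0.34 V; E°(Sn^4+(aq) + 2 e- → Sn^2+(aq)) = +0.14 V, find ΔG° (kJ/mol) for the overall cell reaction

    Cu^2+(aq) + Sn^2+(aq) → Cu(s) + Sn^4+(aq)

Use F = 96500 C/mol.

In the reaction as written Cu^2+(aq) is reduced, so the Cu²⁺/Cu couple is the cathode and Sn⁴⁺/Sn²⁺ is the anode.
E°cell = +0.34 − (+0.14) = +0.20 V; balancing electrons gives n = 2.
ΔG° = −nFE°cell = −(2)(96500)(+0.20) J/mol = −38.6 kJ/mol.

−38.6 kJ/mol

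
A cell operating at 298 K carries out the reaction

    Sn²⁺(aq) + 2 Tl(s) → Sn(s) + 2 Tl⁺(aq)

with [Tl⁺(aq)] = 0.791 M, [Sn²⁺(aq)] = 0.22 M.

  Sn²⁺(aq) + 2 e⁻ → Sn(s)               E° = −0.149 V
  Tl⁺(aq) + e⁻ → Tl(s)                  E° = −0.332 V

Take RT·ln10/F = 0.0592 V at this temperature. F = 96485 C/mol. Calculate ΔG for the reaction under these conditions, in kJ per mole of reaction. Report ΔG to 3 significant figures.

−32.7 kJ/mol

The standard cell potential is −0.149 − (−0.332) = +0.183 V, with n = 2 electrons in the balanced equation.
Q = [Tl⁺(aq)]^2 / [Sn²⁺(aq)] = 2.84, so log Q = 0.454 and E = +0.183 − (0.0592/2)(0.454) = +0.1696 V.
Then ΔG = −nFE = −2 × 96485 × +0.1696 J/mol = −32.7 kJ/mol.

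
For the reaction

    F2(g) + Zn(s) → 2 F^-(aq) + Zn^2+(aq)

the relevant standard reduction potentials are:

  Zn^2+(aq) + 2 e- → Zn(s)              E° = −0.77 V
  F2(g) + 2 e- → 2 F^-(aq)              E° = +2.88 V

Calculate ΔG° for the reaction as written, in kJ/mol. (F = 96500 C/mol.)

−704 kJ/mol

In the reaction as written F2(g) is reduced, so the F₂/F⁻ couple is the cathode and Zn²⁺/Zn is the anode.
E°cell = +2.88 − (−0.77) = +3.65 V; balancing electrons gives n = 2.
ΔG° = −nFE°cell = −(2)(96500)(+3.65) J/mol = −704 kJ/mol.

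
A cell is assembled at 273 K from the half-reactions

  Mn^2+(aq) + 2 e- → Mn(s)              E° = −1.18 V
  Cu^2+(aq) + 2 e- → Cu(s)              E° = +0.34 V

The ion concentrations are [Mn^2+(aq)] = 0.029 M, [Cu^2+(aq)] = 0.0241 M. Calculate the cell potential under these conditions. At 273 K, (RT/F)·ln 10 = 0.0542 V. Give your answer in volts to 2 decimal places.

+1.52 V

Cu²⁺/Cu is reduced (cathode, E° = +0.34 V) and Mn²⁺/Mn is oxidized (anode).
E°cell = E°cat − E°an = +0.34 − (−1.18) = +1.52 V; n = 2.
Balancing gives Cu^2+(aq) + Mn(s) → Cu(s) + Mn^2+(aq); hence Q = [Mn^2+(aq)] / [Cu^2+(aq)] = 1.2 (log Q = 0.080).
By the Nernst equation, E = +1.52 − (0.0542/2)·(0.080) = +1.52 V.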